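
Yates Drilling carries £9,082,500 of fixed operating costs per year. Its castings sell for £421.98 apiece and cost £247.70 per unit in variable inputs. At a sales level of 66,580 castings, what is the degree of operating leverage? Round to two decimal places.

Contribution at this volume is 66,580 × £174.28 = £11,603,562.40.
EBIT = £11,603,562.40 − £9,082,500 = £2,521,062.40.
So DOL = total CM / EBIT = £11,603,562.40 / £2,521,062.40 = 4.6026.

4.60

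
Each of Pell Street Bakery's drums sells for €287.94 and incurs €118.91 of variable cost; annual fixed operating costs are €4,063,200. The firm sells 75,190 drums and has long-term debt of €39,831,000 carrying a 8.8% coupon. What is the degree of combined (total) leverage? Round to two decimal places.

Contribution at this volume is 75,190 × €169.03 = €12,709,365.70.
Operating income = contribution − fixed costs = €12,709,365.70 − €4,063,200 = €8,646,165.70. Interest = €3,505,128.00.
DOL = €12,709,365.70 ÷ €8,646,165.70 = 1.4699; DFL = €8,646,165.70 ÷ €5,141,037.70 = 1.6818.
DCL = DOL × DFL = 1.4699 × 1.6818 = 2.4721.

2.47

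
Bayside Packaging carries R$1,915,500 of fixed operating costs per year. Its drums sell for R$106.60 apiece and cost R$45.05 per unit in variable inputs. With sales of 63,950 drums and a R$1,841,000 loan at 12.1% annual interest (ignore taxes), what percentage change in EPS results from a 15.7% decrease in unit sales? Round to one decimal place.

-34.4%

Contribution at this volume is 63,950 × R$61.55 = R$3,936,122.50.
Operating income = contribution − fixed costs = R$3,936,122.50 − R$1,915,500 = R$2,020,622.50.
Interest = R$222,761.00, so EBIT − I = R$1,797,861.50.
Degree of combined leverage = contribution ÷ (EBIT − I) = R$3,936,122.50 ÷ R$1,797,861.50 = 2.1893.
EPS therefore changes by 2.1893 × (-15.7%) = -34.4%.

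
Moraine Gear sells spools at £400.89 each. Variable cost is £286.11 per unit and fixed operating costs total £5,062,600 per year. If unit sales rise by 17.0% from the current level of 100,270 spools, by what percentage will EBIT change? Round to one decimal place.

At 100,270 units, contribution = 100,270 × £114.78 = £11,508,990.60.
EBIT = £11,508,990.60 − £5,062,600 = £6,446,390.60.
DOL = contribution ÷ EBIT = £11,508,990.60 ÷ £6,446,390.60 = 1.7853.
Operating income changes by 1.7853 × +17.0% = +30.4%.

+30.4%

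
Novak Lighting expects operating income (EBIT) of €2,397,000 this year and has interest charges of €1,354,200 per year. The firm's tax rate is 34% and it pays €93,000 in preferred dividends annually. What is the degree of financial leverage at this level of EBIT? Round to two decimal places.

Annual interest charges come to €1,354,200.00.
Pre-tax preferred-dividend burden = €93,000 ÷ (1 − 0.34) = €140,909.09.
DFL = EBIT ÷ [EBIT − I − D_p/(1−t)] = €2,397,000 ÷ [€2,397,000 − €1,354,200.00 − €140,909.09] = €2,397,000 ÷ €901,890.91 = 2.6577.

2.66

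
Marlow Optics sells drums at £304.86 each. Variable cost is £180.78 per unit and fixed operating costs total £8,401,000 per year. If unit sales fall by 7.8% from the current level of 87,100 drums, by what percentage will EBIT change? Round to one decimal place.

Total contribution margin = 87,100 × £124.08 = £10,807,368.00.
EBIT = £10,807,368.00 − £8,401,000 = £2,406,368.00.
Degree of operating leverage = £10,807,368.00 / £2,406,368.00 = 4.4912.
%ΔEBIT = DOL × %ΔSales = 4.4912 × -7.8% = -35.0%.

-35.0%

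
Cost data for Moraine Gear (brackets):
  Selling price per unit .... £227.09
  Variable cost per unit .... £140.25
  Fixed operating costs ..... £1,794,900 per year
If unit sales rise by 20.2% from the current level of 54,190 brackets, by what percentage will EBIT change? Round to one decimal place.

Contribution at this volume is 54,190 × £86.84 = £4,705,859.60.
EBIT = £4,705,859.60 − £1,794,900 = £2,910,959.60.
Degree of operating leverage = £4,705,859.60 / £2,910,959.60 = 1.6166.
%ΔEBIT = DOL × %ΔSales = 1.6166 × +20.2% = +32.7%.

+32.7%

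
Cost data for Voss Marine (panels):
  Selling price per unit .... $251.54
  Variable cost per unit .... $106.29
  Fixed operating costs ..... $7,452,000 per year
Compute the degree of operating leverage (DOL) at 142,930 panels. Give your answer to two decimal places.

At 142,930 units, contribution = 142,930 × $145.25 = $20,760,582.50.
Subtracting fixed costs: EBIT = $20,760,582.50 − $7,452,000 = $13,308,582.50.
Degree of operating leverage = $20,760,582.50 / $13,308,582.50 = 1.5599.

1.56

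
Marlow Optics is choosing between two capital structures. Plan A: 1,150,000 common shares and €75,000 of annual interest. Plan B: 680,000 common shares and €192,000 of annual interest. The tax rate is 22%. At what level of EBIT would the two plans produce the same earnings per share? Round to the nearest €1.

€361,277

Set EPS_A = EPS_B: (EBIT − €75,000)(1 − 0.22) ÷ 1,150,000 = (EBIT − €192,000)(1 − 0.22) ÷ 680,000.
The (1 − t) factor cancels: (EBIT − 75,000) × 680,000 = (EBIT − 192,000) × 1,150,000.
Solving, EBIT = (192,000·1,150,000 − 75,000·680,000) / (1,150,000 − 680,000) = 169,800,000,000 / 470,000 = 361,276.60.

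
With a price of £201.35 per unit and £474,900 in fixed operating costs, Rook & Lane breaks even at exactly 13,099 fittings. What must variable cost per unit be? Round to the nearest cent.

£165.10

At break-even, FC = Q × (P − VC), so P − VC = £474,900 ÷ 13,099 = £36.2547.
Hence VC = price − CM = £201.35 − £36.2547 = £165.10.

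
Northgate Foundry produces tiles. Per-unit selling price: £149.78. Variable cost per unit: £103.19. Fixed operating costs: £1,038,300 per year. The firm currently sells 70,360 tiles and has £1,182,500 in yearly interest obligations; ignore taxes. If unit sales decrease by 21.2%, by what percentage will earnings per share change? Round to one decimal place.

-65.7%

Total contribution margin = 70,360 × £46.59 = £3,278,072.40.
Operating income = contribution − fixed costs = £3,278,072.40 − £1,038,300 = £2,239,772.40.
After interest of £1,182,500.00, pre-tax earnings = £1,057,272.40.
Degree of combined leverage = contribution ÷ (EBIT − I) = £3,278,072.40 ÷ £1,057,272.40 = 3.1005.
EPS therefore changes by 3.1005 × (-21.2%) = -65.7%.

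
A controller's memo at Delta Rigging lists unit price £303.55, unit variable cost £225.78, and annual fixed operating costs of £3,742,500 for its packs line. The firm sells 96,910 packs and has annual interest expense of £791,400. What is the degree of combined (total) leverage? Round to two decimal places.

2.51

At 96,910 units, contribution = 96,910 × £77.77 = £7,536,690.70.
Operating income = contribution − fixed costs = £7,536,690.70 − £3,742,500 = £3,794,190.70. Interest = £791,400.00, so EBIT − I = £3,002,790.70.
Degree of total leverage = total CM / (EBIT − interest) = £7,536,690.70 / £3,002,790.70 = 2.5099.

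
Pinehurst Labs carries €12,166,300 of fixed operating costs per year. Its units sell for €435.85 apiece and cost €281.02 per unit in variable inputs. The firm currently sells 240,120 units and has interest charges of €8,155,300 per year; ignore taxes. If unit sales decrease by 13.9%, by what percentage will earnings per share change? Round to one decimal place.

Contribution at this volume is 240,120 × €154.83 = €37,177,779.60.
EBIT = €37,177,779.60 − €12,166,300 = €25,011,479.60.
Interest = €8,155,300.00, so EBIT − I = €16,856,179.60.
DCL = total CM / (EBIT − I) = €37,177,779.60 / €16,856,179.60 = 2.2056.
EPS therefore changes by 2.2056 × (-13.9%) = -30.7%.

-30.7%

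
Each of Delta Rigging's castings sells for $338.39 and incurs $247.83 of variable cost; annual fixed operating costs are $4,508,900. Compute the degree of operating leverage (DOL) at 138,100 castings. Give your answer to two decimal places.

Contribution at this volume is 138,100 × $90.56 = $12,506,336.00.
EBIT = $12,506,336.00 − $4,508,900 = $7,997,436.00.
DOL = contribution ÷ EBIT = $12,506,336.00 ÷ $7,997,436.00 = 1.5638.

1.56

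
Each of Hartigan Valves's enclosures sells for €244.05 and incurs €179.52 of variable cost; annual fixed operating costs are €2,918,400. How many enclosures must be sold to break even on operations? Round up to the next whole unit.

Each unit contributes €244.05 − €179.52 = €64.53.
Break-even volume = fixed costs ÷ CM per unit = €2,918,400 ÷ €64.53 = 45,225.48, so 45,226 enclosures.

45,226 enclosures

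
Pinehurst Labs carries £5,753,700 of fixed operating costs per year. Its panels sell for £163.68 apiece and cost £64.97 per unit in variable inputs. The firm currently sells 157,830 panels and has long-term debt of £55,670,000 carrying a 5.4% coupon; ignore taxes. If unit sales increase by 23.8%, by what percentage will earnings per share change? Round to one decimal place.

At 157,830 units, contribution = 157,830 × £98.71 = £15,579,399.30.
Operating income = contribution − fixed costs = £15,579,399.30 − £5,753,700 = £9,825,699.30.
Interest = £3,006,180.00, so EBIT − I = £6,819,519.30.
DCL = total CM / (EBIT − I) = £15,579,399.30 / £6,819,519.30 = 2.2845.
EPS therefore changes by 2.2845 × (+23.8%) = +54.4%.

+54.4%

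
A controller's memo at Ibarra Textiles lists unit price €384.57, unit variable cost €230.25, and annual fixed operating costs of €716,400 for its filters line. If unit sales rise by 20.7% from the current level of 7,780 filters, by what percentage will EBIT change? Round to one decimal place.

At 7,780 units, contribution = 7,780 × €154.32 = €1,200,609.60.
Subtracting fixed costs: EBIT = €1,200,609.60 − €716,400 = €484,209.60.
DOL = contribution ÷ EBIT = €1,200,609.60 ÷ €484,209.60 = 2.4795.
So EBIT moves 2.4795 × (+20.7%) = +51.3%.

+51.3%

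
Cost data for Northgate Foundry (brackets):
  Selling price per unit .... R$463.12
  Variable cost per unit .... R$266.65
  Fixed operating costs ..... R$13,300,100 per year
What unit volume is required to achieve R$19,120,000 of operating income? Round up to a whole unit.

165,013 brackets

Unit CM = price − variable cost = R$463.12 − R$266.65 = R$196.47.
Units = (FC + target) / CM = (R$13,300,100 + R$19,120,000) / R$196.47 = 165,012.98, so 165,013 brackets.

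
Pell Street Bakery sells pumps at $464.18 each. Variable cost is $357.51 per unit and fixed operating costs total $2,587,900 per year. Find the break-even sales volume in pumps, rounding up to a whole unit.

24,261 pumps

Unit CM = price − variable cost = $464.18 − $357.51 = $106.67.
Break-even volume = fixed costs ÷ CM per unit = $2,587,900 ÷ $106.67 = 24,260.80, so 24,261 pumps.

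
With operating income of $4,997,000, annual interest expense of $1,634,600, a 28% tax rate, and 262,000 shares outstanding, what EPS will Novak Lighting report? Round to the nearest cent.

Interest = $1,634,600.00, so EBT = $4,997,000 − $1,634,600.00 = $3,362,400.00.
After tax at 28%: net income = $3,362,400.00 × 0.72 = $2,420,928.00.
Per share: $2,420,928.00 / 262,000 shares = $9.24.

$9.24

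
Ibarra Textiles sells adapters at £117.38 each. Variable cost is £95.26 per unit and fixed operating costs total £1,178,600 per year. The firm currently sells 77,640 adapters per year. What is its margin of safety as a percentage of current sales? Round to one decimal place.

31.4%

Unit CM = price − variable cost = £117.38 − £95.26 = £22.12. Break-even units = £1,178,600 ÷ £22.12 = 53,282.10; break-even revenue = 53,282.10 × £117.38 = £6,254,252.62.
Current sales = 77,640 × £117.38 = £9,113,383.20.
Margin of safety = (£9,113,383.20 − £6,254,252.62) ÷ £9,113,383.20 = 31.4%.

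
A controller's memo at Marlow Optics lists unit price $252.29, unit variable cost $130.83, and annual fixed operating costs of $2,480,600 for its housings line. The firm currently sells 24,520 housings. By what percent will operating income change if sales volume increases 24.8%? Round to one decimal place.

+148.4%

Total contribution margin = 24,520 × $121.46 = $2,978,199.20.
EBIT = $2,978,199.20 − $2,480,600 = $497,599.20.
Degree of operating leverage = $2,978,199.20 / $497,599.20 = 5.9851.
%ΔEBIT = DOL × %ΔSales = 5.9851 × +24.8% = +148.4%.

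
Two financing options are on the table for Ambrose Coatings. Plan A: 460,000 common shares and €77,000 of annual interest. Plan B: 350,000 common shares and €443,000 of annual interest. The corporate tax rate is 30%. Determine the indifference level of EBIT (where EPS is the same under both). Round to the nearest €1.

€1,607,545

Set EPS_A = EPS_B: (EBIT − €77,000)(1 − 0.30) ÷ 460,000 = (EBIT − €443,000)(1 − 0.30) ÷ 350,000.
The (1 − t) factor cancels: (EBIT − 77,000) × 350,000 = (EBIT − 443,000) × 460,000.
EBIT × (460,000 − 350,000) = 443,000 × 460,000 − 77,000 × 350,000 = 176,830,000,000, so EBIT = 176,830,000,000 ÷ 110,000 = 1,607,545.45.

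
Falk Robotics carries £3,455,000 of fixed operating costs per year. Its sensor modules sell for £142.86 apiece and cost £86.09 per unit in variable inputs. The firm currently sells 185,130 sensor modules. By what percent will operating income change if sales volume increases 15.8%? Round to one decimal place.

+23.5%

Total contribution margin = 185,130 × £56.77 = £10,509,830.10.
Operating income = contribution − fixed costs = £10,509,830.10 − £3,455,000 = £7,054,830.10.
Degree of operating leverage = £10,509,830.10 / £7,054,830.10 = 1.4897.
%ΔEBIT = DOL × %ΔSales = 1.4897 × +15.8% = +23.5%.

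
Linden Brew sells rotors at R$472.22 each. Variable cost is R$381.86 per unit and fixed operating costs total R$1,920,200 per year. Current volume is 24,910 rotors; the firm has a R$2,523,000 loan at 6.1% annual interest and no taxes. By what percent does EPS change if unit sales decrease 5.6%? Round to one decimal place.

At 24,910 units, contribution = 24,910 × R$90.36 = R$2,250,867.60.
Operating income = contribution − fixed costs = R$2,250,867.60 − R$1,920,200 = R$330,667.60.
After interest of R$153,903.00, pre-tax earnings = R$176,764.60.
Degree of combined leverage = contribution ÷ (EBIT − I) = R$2,250,867.60 ÷ R$176,764.60 = 12.7337.
EPS therefore changes by 12.7337 × (-5.6%) = -71.3%.

-71.3%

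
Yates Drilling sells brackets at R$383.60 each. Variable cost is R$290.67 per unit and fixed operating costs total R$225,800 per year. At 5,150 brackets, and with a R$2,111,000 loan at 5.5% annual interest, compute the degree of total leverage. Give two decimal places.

3.50

At 5,150 units, contribution = 5,150 × R$92.93 = R$478,589.50.
Subtracting fixed costs: EBIT = R$478,589.50 − R$225,800 = R$252,789.50. Interest = R$116,105.00, so EBIT − I = R$136,684.50.
DCL = contribution ÷ (EBIT − I) = R$478,589.50 ÷ R$136,684.50 = 3.5014.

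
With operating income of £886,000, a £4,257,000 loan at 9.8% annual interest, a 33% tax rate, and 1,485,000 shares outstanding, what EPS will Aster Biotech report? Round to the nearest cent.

£0.21

Interest = £417,186.00, so EBT = £886,000 − £417,186.00 = £468,814.00.
Net income = £468,814.00 × (1 − 0.33) = £314,105.38.
EPS = £314,105.38 ÷ 1,485,000 = £0.21.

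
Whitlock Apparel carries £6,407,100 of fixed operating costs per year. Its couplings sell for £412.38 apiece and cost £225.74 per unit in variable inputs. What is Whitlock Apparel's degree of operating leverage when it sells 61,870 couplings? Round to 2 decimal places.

2.25

At 61,870 units, contribution = 61,870 × £186.64 = £11,547,416.80.
Operating income = contribution − fixed costs = £11,547,416.80 − £6,407,100 = £5,140,316.80.
DOL = contribution ÷ EBIT = £11,547,416.80 ÷ £5,140,316.80 = 2.2464.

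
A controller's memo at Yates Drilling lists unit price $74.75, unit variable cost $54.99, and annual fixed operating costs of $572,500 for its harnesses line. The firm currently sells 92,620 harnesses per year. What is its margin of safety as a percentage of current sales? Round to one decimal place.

Each unit contributes $74.75 − $54.99 = $19.76. Break-even units = $572,500 ÷ $19.76 = 28,972.67; break-even revenue = 28,972.67 × $74.75 = $2,165,707.24.
Current sales = 92,620 × $74.75 = $6,923,345.00.
Margin of safety = ($6,923,345.00 − $2,165,707.24) ÷ $6,923,345.00 = 68.7%.

68.7%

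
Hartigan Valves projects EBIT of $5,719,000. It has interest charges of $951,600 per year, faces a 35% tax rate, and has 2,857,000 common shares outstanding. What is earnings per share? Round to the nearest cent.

$1.08

Pre-tax income = $5,719,000 − $951,600.00 = $4,767,400.00.
After tax at 35%: net income = $4,767,400.00 × 0.65 = $3,098,810.00.
EPS = $3,098,810.00 ÷ 2,857,000 = $1.08.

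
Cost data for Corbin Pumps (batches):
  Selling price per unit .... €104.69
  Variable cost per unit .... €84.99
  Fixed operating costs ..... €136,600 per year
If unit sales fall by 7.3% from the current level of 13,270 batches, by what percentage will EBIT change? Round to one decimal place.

-15.3%

At 13,270 units, contribution = 13,270 × €19.70 = €261,419.00.
EBIT = €261,419.00 − €136,600 = €124,819.00.
Degree of operating leverage = €261,419.00 / €124,819.00 = 2.0944.
Operating income changes by 2.0944 × -7.3% = -15.3%.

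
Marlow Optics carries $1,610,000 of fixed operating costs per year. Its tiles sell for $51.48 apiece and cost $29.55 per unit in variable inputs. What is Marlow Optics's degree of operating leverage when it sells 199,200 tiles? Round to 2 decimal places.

1.58

Total contribution margin = 199,200 × $21.93 = $4,368,456.00.
EBIT = $4,368,456.00 − $1,610,000 = $2,758,456.00.
Degree of operating leverage = $4,368,456.00 / $2,758,456.00 = 1.5837.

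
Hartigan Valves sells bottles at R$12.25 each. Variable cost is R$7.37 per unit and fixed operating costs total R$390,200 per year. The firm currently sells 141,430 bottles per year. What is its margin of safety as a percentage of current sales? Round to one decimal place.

Unit CM = price − variable cost = R$12.25 − R$7.37 = R$4.88. Break-even units = R$390,200 ÷ R$4.88 = 79,959.02; break-even revenue = 79,959.02 × R$12.25 = R$979,497.95.
Current sales = 141,430 × R$12.25 = R$1,732,517.50.
Margin of safety = (R$1,732,517.50 − R$979,497.95) ÷ R$1,732,517.50 = 43.5%.

43.5%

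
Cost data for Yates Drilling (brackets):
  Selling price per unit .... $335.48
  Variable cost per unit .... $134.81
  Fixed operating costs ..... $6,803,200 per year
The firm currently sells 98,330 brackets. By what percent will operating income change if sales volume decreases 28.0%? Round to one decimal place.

-42.7%

Contribution at this volume is 98,330 × $200.67 = $19,731,881.10.
EBIT = $19,731,881.10 − $6,803,200 = $12,928,681.10.
Degree of operating leverage = $19,731,881.10 / $12,928,681.10 = 1.5262.
%ΔEBIT = DOL × %ΔSales = 1.5262 × -28.0% = -42.7%.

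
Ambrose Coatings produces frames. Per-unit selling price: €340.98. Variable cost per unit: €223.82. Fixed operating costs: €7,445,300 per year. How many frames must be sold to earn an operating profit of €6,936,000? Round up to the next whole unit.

Each unit contributes €340.98 − €223.82 = €117.16.
Required volume = (fixed costs + target profit) ÷ CM = (€7,445,300 + €6,936,000) ÷ €117.16 = 122,749.23, so 122,750 frames.

122,750 frames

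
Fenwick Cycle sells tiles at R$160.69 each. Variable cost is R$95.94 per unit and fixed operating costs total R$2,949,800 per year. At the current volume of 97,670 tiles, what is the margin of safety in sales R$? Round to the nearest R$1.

R$8,374,077

Contribution margin per unit = R$160.69 − R$95.94 = R$64.75. Break-even units = R$2,949,800 ÷ R$64.75 = 45,556.76; break-even revenue = 45,556.76 × R$160.69 = R$7,320,515.24.
Actual sales revenue = 97,670 × R$160.69 = R$15,694,592.30.
Margin of safety = R$15,694,592.30 − R$7,320,515.24 = R$8,374,077.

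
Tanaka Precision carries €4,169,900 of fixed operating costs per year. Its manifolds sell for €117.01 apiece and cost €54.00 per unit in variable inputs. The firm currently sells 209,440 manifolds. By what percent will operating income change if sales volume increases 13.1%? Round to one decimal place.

Contribution at this volume is 209,440 × €63.01 = €13,196,814.40.
EBIT = €13,196,814.40 − €4,169,900 = €9,026,914.40.
Degree of operating leverage = €13,196,814.40 / €9,026,914.40 = 1.4619.
Operating income changes by 1.4619 × +13.1% = +19.2%.

+19.2%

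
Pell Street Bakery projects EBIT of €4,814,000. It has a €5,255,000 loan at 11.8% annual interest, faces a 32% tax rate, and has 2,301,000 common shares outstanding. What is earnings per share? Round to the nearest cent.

€1.24

Interest = €620,090.00, so EBT = €4,814,000 − €620,090.00 = €4,193,910.00.
Net income = €4,193,910.00 × (1 − 0.32) = €2,851,858.80.
EPS = €2,851,858.80 ÷ 2,301,000 = €1.24.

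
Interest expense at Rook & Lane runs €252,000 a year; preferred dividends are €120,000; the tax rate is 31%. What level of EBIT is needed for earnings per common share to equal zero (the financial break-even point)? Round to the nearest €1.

Grossing the preferred dividend up to pre-tax terms: €120,000 / (1 − 0.31) = €173,913.04.
Financial break-even EBIT = interest + D_p ÷ (1 − t) = €252,000 + €173,913.04 = €425,913.04.

€425,913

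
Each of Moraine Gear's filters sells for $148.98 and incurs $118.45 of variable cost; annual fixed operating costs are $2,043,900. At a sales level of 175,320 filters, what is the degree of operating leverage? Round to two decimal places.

1.62

At 175,320 units, contribution = 175,320 × $30.53 = $5,352,519.60.
Operating income = contribution − fixed costs = $5,352,519.60 − $2,043,900 = $3,308,619.60.
Degree of operating leverage = $5,352,519.60 / $3,308,619.60 = 1.6178.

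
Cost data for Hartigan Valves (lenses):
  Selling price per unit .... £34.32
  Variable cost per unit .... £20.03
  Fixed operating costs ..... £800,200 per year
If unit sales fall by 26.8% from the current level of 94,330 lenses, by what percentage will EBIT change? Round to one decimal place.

Total contribution margin = 94,330 × £14.29 = £1,347,975.70.
Operating income = contribution − fixed costs = £1,347,975.70 − £800,200 = £547,775.70.
DOL = contribution ÷ EBIT = £1,347,975.70 ÷ £547,775.70 = 2.4608.
Operating income changes by 2.4608 × -26.8% = -65.9%.

-65.9%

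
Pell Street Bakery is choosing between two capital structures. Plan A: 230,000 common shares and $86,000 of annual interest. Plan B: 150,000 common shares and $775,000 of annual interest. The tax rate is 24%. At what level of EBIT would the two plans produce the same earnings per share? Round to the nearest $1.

Set EPS_A = EPS_B: (EBIT − $86,000)(1 − 0.24) ÷ 230,000 = (EBIT − $775,000)(1 − 0.24) ÷ 150,000.
Cancelling (1 − t) and cross-multiplying: 150,000·(EBIT − 86,000) = 230,000·(EBIT − 775,000).
Solving, EBIT = (775,000·230,000 − 86,000·150,000) / (230,000 − 150,000) = 165,350,000,000 / 80,000 = 2,066,875.00.

$2,066,875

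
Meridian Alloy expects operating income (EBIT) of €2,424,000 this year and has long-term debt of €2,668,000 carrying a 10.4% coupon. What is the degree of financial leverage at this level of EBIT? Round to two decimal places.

1.13

Interest = €277,472.00.
Degree of financial leverage = EBIT / (EBIT − interest) = €2,424,000 / €2,146,528.00 = 1.1293.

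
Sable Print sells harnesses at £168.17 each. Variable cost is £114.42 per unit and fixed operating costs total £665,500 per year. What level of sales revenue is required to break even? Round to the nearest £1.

CM per unit = £168.17 − £114.42 = £53.75; CM ratio = £53.75 / £168.17 = 0.3196.
Break-even sales = FC ÷ CM ratio = £665,500 × £168.17 / £53.75 = £2,082,179.

£2,082,179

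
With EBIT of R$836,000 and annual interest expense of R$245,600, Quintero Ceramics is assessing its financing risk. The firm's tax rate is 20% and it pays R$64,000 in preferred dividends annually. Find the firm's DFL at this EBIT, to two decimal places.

1.64

Annual interest charges come to R$245,600.00.
Pre-tax preferred-dividend burden = R$64,000 ÷ (1 − 0.20) = R$80,000.00.
DFL = EBIT ÷ [EBIT − I − D_p/(1−t)] = R$836,000 ÷ [R$836,000 − R$245,600.00 − R$80,000.00] = R$836,000 ÷ R$510,400.00 = 1.6379.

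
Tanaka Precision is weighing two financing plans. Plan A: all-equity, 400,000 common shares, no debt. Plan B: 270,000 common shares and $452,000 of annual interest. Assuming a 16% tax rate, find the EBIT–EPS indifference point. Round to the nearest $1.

$1,390,769

Set EPS_A = EPS_B: (EBIT − $0)(1 − 0.16) ÷ 400,000 = (EBIT − $452,000)(1 − 0.16) ÷ 270,000.
Cancelling (1 − t) and cross-multiplying: 270,000·(EBIT − 0) = 400,000·(EBIT − 452,000).
Solving, EBIT = (452,000·400,000 − 0·270,000) / (400,000 − 270,000) = 180,800,000,000 / 130,000 = 1,390,769.23.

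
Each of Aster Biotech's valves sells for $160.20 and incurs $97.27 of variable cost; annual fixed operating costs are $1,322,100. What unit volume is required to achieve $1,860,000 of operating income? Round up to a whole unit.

Contribution margin per unit = $160.20 − $97.27 = $62.93.
Units = (FC + target) / CM = ($1,322,100 + $1,860,000) / $62.93 = 50,565.71, so 50,566 valves.

50,566 valves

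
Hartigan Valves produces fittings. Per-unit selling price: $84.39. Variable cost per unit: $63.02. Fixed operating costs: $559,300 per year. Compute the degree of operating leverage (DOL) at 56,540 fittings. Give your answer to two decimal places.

1.86

Contribution at this volume is 56,540 × $21.37 = $1,208,259.80.
EBIT = $1,208,259.80 − $559,300 = $648,959.80.
So DOL = total CM / EBIT = $1,208,259.80 / $648,959.80 = 1.8618.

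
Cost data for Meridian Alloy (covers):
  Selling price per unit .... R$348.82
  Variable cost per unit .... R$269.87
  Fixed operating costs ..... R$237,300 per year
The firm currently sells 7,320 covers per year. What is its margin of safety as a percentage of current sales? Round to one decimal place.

58.9%

Unit CM = price − variable cost = R$348.82 − R$269.87 = R$78.95. Break-even units = R$237,300 ÷ R$78.95 = 3,005.70; break-even revenue = 3,005.70 × R$348.82 = R$1,048,448.21.
Actual sales revenue = 7,320 × R$348.82 = R$2,553,362.40.
Margin of safety = (R$2,553,362.40 − R$1,048,448.21) ÷ R$2,553,362.40 = 58.9%.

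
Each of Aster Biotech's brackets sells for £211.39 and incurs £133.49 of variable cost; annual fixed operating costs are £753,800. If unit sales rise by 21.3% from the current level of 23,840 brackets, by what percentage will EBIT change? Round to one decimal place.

+35.9%

Total contribution margin = 23,840 × £77.90 = £1,857,136.00.
EBIT = £1,857,136.00 − £753,800 = £1,103,336.00.
So DOL = total CM / EBIT = £1,857,136.00 / £1,103,336.00 = 1.6832.
So EBIT moves 1.6832 × (+21.3%) = +35.9%.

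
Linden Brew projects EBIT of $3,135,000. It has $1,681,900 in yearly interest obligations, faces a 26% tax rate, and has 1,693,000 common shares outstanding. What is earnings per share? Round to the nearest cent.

Interest = $1,681,900.00, so EBT = $3,135,000 − $1,681,900.00 = $1,453,100.00.
Net income = $1,453,100.00 × (1 − 0.26) = $1,075,294.00.
EPS = $1,075,294.00 ÷ 1,693,000 = $0.64.

$0.64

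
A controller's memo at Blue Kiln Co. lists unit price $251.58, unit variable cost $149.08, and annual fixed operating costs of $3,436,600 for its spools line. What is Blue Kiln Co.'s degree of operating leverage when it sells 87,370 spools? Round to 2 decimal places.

Contribution at this volume is 87,370 × $102.50 = $8,955,425.00.
Subtracting fixed costs: EBIT = $8,955,425.00 − $3,436,600 = $5,518,825.00.
DOL = contribution ÷ EBIT = $8,955,425.00 ÷ $5,518,825.00 = 1.6227.

1.62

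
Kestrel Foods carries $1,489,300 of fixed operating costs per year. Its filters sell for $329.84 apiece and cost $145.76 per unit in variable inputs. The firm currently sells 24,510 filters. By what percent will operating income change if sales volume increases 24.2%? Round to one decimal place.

Contribution at this volume is 24,510 × $184.08 = $4,511,800.80.
Operating income = contribution − fixed costs = $4,511,800.80 − $1,489,300 = $3,022,500.80.
DOL = contribution ÷ EBIT = $4,511,800.80 ÷ $3,022,500.80 = 1.4927.
So EBIT moves 1.4927 × (+24.2%) = +36.1%.

+36.1%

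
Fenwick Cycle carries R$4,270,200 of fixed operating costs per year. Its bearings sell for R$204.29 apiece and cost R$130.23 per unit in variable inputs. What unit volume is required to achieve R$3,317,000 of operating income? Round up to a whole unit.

Each unit contributes R$204.29 − R$130.23 = R$74.06.
Required volume = (fixed costs + target profit) ÷ CM = (R$4,270,200 + R$3,317,000) ÷ R$74.06 = 102,446.66, so 102,447 bearings.

102,447 bearings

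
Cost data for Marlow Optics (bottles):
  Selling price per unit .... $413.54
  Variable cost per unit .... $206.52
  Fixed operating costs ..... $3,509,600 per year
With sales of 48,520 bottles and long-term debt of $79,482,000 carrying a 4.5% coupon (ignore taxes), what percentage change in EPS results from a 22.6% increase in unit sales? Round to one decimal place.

Total contribution margin = 48,520 × $207.02 = $10,044,610.40.
Operating income = contribution − fixed costs = $10,044,610.40 − $3,509,600 = $6,535,010.40.
Interest = $3,576,690.00, so EBIT − I = $2,958,320.40.
DCL = total CM / (EBIT − I) = $10,044,610.40 / $2,958,320.40 = 3.3954.
%ΔEPS = DCL × %ΔSales = 3.3954 × +22.6% = +76.7%.

+76.7%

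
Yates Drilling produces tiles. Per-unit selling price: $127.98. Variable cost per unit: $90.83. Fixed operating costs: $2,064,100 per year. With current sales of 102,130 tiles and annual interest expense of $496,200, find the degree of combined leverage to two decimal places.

3.08

Contribution at this volume is 102,130 × $37.15 = $3,794,129.50.
Subtracting fixed costs: EBIT = $3,794,129.50 − $2,064,100 = $1,730,029.50. Interest = $496,200.00, so EBIT − I = $1,233,829.50.
Degree of total leverage = total CM / (EBIT − interest) = $3,794,129.50 / $1,233,829.50 = 3.0751.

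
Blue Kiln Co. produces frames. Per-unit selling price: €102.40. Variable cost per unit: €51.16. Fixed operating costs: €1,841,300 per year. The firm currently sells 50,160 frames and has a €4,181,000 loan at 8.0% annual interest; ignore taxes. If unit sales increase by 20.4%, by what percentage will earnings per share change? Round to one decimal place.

Total contribution margin = 50,160 × €51.24 = €2,570,198.40.
Operating income = contribution − fixed costs = €2,570,198.40 − €1,841,300 = €728,898.40.
After interest of €334,480.00, pre-tax earnings = €394,418.40.
Degree of combined leverage = contribution ÷ (EBIT − I) = €2,570,198.40 ÷ €394,418.40 = 6.5164.
EPS therefore changes by 6.5164 × (+20.4%) = +132.9%.

+132.9%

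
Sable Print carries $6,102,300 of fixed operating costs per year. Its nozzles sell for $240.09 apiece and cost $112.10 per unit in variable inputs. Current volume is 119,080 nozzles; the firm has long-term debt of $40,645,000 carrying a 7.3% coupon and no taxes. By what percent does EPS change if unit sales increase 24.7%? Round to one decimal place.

Total contribution margin = 119,080 × $127.99 = $15,241,049.20.
Subtracting fixed costs: EBIT = $15,241,049.20 − $6,102,300 = $9,138,749.20.
Interest = $2,967,085.00, so EBIT − I = $6,171,664.20.
DCL = total CM / (EBIT − I) = $15,241,049.20 / $6,171,664.20 = 2.4695.
EPS therefore changes by 2.4695 × (+24.7%) = +61.0%.

+61.0%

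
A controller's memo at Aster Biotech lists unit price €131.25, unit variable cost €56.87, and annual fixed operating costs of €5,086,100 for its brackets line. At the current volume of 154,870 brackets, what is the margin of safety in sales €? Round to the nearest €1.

Contribution margin per unit = €131.25 − €56.87 = €74.38. Break-even units = €5,086,100 ÷ €74.38 = 68,379.94; break-even revenue = 68,379.94 × €131.25 = €8,974,867.24.
Actual sales revenue = 154,870 × €131.25 = €20,326,687.50.
Margin of safety = €20,326,687.50 − €8,974,867.24 = €11,351,820.

€11,351,820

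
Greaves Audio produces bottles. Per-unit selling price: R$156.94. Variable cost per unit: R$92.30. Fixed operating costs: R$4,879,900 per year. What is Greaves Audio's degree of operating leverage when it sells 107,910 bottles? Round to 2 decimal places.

3.33

At 107,910 units, contribution = 107,910 × R$64.64 = R$6,975,302.40.
EBIT = R$6,975,302.40 − R$4,879,900 = R$2,095,402.40.
Degree of operating leverage = R$6,975,302.40 / R$2,095,402.40 = 3.3289.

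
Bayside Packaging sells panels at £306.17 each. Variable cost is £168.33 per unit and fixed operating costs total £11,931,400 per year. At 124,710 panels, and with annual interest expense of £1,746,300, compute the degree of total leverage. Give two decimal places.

4.89

Total contribution margin = 124,710 × £137.84 = £17,190,026.40.
Subtracting fixed costs: EBIT = £17,190,026.40 − £11,931,400 = £5,258,626.40. Interest = £1,746,300.00, so EBIT − I = £3,512,326.40.
Degree of total leverage = total CM / (EBIT − interest) = £17,190,026.40 / £3,512,326.40 = 4.8942.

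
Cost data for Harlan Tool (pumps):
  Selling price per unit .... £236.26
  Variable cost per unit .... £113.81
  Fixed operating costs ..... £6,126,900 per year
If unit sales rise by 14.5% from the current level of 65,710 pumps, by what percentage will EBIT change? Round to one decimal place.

+60.8%

Contribution at this volume is 65,710 × £122.45 = £8,046,189.50.
Subtracting fixed costs: EBIT = £8,046,189.50 − £6,126,900 = £1,919,289.50.
So DOL = total CM / EBIT = £8,046,189.50 / £1,919,289.50 = 4.1923.
Operating income changes by 4.1923 × +14.5% = +60.8%.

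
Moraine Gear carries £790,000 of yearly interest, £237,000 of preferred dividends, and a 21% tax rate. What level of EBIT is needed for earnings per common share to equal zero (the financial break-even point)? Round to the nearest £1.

£1,090,000

Grossing the preferred dividend up to pre-tax terms: £237,000 / (1 − 0.21) = £300,000.00.
EPS = 0 when EBIT covers interest plus the pre-tax preferred burden: £790,000 + £300,000.00 = £1,090,000.00.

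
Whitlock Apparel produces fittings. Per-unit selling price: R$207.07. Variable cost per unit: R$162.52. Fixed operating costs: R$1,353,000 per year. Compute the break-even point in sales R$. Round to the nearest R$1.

R$6,288,793

CM per unit = R$207.07 − R$162.52 = R$44.55; CM ratio = R$44.55 / R$207.07 = 0.2151.
Break-even revenue = fixed costs × price ÷ CM = R$1,353,000 × R$207.07 ÷ R$44.55 = R$6,288,793.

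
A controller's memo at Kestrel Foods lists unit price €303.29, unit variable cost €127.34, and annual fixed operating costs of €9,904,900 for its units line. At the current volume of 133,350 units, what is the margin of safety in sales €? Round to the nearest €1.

Contribution margin per unit = €303.29 − €127.34 = €175.95. Break-even units = €9,904,900 ÷ €175.95 = 56,293.83; break-even revenue = 56,293.83 × €303.29 = €17,073,356.75.
Current sales = 133,350 × €303.29 = €40,443,721.50.
Margin of safety = €40,443,721.50 − €17,073,356.75 = €23,370,365.

€23,370,365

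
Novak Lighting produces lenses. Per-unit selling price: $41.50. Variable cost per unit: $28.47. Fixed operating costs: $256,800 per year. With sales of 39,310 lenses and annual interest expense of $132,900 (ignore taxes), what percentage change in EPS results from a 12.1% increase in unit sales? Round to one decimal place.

+50.6%

At 39,310 units, contribution = 39,310 × $13.03 = $512,209.30.
Subtracting fixed costs: EBIT = $512,209.30 − $256,800 = $255,409.30.
After interest of $132,900.00, pre-tax earnings = $122,509.30.
DCL = total CM / (EBIT − I) = $512,209.30 / $122,509.30 = 4.1810.
%ΔEPS = DCL × %ΔSales = 4.1810 × +12.1% = +50.6%.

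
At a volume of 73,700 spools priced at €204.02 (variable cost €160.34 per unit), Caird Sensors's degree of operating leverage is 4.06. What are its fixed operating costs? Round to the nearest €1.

€2,426,306

Contribution at this volume is 73,700 × €43.68 = €3,219,216.00.
DOL = contribution / EBIT, so EBIT = €3,219,216.00 / 4.06 = €792,910.34.
Fixed costs = CM − EBIT = €3,219,216.00 − €792,910.34 = €2,426,306.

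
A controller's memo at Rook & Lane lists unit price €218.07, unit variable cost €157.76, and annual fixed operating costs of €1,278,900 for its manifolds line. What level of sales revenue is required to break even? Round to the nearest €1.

€4,624,270

Contribution margin per unit = €218.07 − €157.76 = €60.31, a CM ratio of €60.31 ÷ €218.07 = 0.2766.
Break-even revenue = fixed costs × price ÷ CM = €1,278,900 × €218.07 ÷ €60.31 = €4,624,270.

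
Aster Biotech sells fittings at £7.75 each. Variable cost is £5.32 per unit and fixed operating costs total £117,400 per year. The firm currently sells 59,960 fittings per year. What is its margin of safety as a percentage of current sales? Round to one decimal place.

Contribution margin per unit = £7.75 − £5.32 = £2.43. Break-even units = £117,400 ÷ £2.43 = 48,312.76; break-even revenue = 48,312.76 × £7.75 = £374,423.87.
Actual sales revenue = 59,960 × £7.75 = £464,690.00.
Margin of safety = (£464,690.00 − £374,423.87) ÷ £464,690.00 = 19.4%.

19.4%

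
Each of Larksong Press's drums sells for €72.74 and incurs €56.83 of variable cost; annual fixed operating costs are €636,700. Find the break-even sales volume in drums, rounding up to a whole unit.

40,019 drums

Unit CM = price − variable cost = €72.74 − €56.83 = €15.91.
Break-even volume = fixed costs ÷ CM per unit = €636,700 ÷ €15.91 = 40,018.86, so 40,019 drums.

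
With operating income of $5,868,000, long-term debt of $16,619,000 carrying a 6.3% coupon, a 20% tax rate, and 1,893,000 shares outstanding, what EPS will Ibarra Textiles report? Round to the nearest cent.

$2.04

Interest = $1,046,997.00, so EBT = $5,868,000 − $1,046,997.00 = $4,821,003.00.
After tax at 20%: net income = $4,821,003.00 × 0.80 = $3,856,802.40.
EPS = $3,856,802.40 ÷ 1,893,000 = $2.04.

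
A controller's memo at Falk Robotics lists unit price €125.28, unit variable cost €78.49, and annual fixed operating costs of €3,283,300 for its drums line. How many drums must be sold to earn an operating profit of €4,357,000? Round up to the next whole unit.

Unit CM = price − variable cost = €125.28 − €78.49 = €46.79.
Units = (FC + target) / CM = (€3,283,300 + €4,357,000) / €46.79 = 163,289.16, so 163,290 drums.

163,290 drums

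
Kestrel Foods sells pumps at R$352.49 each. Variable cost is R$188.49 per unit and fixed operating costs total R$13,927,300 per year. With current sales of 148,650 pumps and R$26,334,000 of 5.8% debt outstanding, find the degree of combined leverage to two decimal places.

2.73

Contribution at this volume is 148,650 × R$164.00 = R$24,378,600.00.
Subtracting fixed costs: EBIT = R$24,378,600.00 − R$13,927,300 = R$10,451,300.00. Interest = R$1,527,372.00, so EBIT − I = R$8,923,928.00.
DCL = contribution ÷ (EBIT − I) = R$24,378,600.00 ÷ R$8,923,928.00 = 2.7318.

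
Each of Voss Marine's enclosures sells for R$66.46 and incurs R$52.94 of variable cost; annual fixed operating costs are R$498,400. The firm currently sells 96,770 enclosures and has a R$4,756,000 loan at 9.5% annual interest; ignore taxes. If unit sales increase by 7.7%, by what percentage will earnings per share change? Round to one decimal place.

+28.1%

Total contribution margin = 96,770 × R$13.52 = R$1,308,330.40.
Operating income = contribution − fixed costs = R$1,308,330.40 − R$498,400 = R$809,930.40.
After interest of R$451,820.00, pre-tax earnings = R$358,110.40.
Degree of combined leverage = contribution ÷ (EBIT − I) = R$1,308,330.40 ÷ R$358,110.40 = 3.6534.
%ΔEPS = DCL × %ΔSales = 3.6534 × +7.7% = +28.1%.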